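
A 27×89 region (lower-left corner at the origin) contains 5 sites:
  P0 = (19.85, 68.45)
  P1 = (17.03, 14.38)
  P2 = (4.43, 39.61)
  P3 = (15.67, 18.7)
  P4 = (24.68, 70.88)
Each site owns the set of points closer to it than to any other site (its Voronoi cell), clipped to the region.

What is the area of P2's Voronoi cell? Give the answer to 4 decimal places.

Area of P2's cell: 601.9197

1. box [0,27]×[0,89]: [(0, 0) (27, 0) (27, 89) (0, 89)]
2. ⊥bis P2·P0 via (12.14,54.03): [(0, 60.5209) (0, 0) (27, 0) (27, 46.0847)]  |A|=1439.1768
3. ⊥bis P2·P1 via (10.73,26.995): [(0, 60.5209) (0, 21.6364) (27, 35.1203) (27, 46.0847)]  |A|=672.9612
4. ⊥bis P2·P3 via (10.05,29.155): [(0, 60.5209) (0, 23.7527) (27, 38.2663) (27, 46.0847)]  |A|=601.9197
5. ⊥bis P2·P4 via (14.555,55.245): [(0, 60.5209) (0, 23.7527) (27, 38.2663) (27, 46.0847)]  |A|=601.9197
6. canonical 4-gon: [(0, 60.5209) (0, 23.7527) (27, 38.2663) (27, 46.0847)]
7. shoelace: 601.9197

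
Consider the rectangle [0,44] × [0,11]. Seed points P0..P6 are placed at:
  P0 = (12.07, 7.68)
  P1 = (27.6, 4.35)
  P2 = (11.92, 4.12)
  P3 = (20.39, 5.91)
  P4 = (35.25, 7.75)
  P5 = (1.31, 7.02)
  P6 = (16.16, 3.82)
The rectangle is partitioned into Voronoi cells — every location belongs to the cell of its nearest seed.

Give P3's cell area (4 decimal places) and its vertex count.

1. box [0,44]×[0,11]: [(0, 0) (44, 0) (44, 11) (0, 11)]
2. ⊥bis P3·P0 via (16.23,6.795): [(14.7844, 0) (44, 0) (44, 11) (17.1246, 11)]  |A|=308.5005
3. ⊥bis P3·P1 via (23.995,5.13): [(14.7844, 0) (22.885, 0) (25.2651, 11) (17.1246, 11)]  |A|=89.3261
4. ⊥bis P3·P2 via (16.155,5.015): [(16.0037, 5.7311) (17.2148, 0) (22.885, 0) (25.2651, 11) (17.1246, 11)]  |A|=82.3616
5. ⊥bis P3·P4 via (27.82,6.83): [(16.0037, 5.7311) (17.2148, 0) (22.885, 0) (25.2651, 11) (17.1246, 11)]  |A|=82.3616
6. ⊥bis P3·P5 via (10.85,6.465): [(16.0037, 5.7311) (17.2148, 0) (22.885, 0) (25.2651, 11) (17.1246, 11)]  |A|=82.3616
7. ⊥bis P3·P6 via (18.275,4.865): [(16.5585, 8.3391) (20.6787, 0) (22.885, 0) (25.2651, 11) (17.1246, 11)]  |A|=64.7495
8. canonical 5-gon: [(16.5585, 8.3391) (20.6787, 0) (22.885, 0) (25.2651, 11) (17.1246, 11)]
9. shoelace: 64.7495

Area of P3's cell: 64.7495 (5 vertices)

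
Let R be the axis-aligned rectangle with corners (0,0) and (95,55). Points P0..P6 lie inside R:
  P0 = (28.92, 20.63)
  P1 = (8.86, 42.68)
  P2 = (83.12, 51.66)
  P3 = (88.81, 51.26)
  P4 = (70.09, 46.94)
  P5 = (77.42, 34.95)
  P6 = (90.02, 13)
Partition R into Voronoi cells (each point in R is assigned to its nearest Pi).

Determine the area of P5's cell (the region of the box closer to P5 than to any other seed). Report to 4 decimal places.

1. box [0,95]×[0,55]: [(0, 0) (95, 0) (95, 55) (0, 55)]
2. ⊥bis P5·P0 via (53.17,27.79): [(61.3752, 0) (95, 0) (95, 55) (45.136, 55)]  |A|=2295.9406
3. ⊥bis P5·P1 via (43.14,38.815): [(61.3752, 0) (95, 0) (95, 55) (45.136, 55)]  |A|=2295.9406
4. ⊥bis P5·P2 via (80.27,43.305): [(61.3752, 0) (95, 0) (95, 38.2804) (45.9852, 55) (45.136, 55)]  |A|=1886.1867
5. ⊥bis P5·P3 via (83.115,43.105): [(61.3752, 0) (95, 0) (95, 34.8052) (85.2718, 41.5988) (45.9852, 55) (45.136, 55)]  |A|=1869.2828
6. ⊥bis P5·P4 via (73.755,40.945): [(53.0273, 28.2733) (61.3752, 0) (95, 0) (95, 34.8052) (85.2718, 41.5988) (78.5661, 43.8862)]  |A|=1461.6771
7. ⊥bis P5·P6 via (83.72,23.975): [(53.0273, 28.2733) (58.5606, 9.5327) (95, 30.4501) (95, 34.8052) (85.2718, 41.5988) (78.5661, 43.8862)]  |A|=746.6183
8. canonical 6-gon: [(53.0273, 28.2733) (58.5606, 9.5327) (95, 30.4501) (95, 34.8052) (85.2718, 41.5988) (78.5661, 43.8862)]
9. shoelace: 746.6183

Area of P5's cell: 746.6183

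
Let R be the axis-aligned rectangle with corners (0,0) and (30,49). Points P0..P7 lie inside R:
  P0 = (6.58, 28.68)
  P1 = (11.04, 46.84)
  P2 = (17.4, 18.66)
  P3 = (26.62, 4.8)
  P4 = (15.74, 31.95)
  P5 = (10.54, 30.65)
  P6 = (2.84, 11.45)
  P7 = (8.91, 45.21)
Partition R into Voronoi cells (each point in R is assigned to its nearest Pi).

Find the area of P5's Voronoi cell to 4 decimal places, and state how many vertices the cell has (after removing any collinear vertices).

Area of P5's cell: 71.9870 (4 vertices)

1. box [0,30]×[0,49]: [(0, 0) (30, 0) (30, 49) (0, 49)]
2. ⊥bis P5·P0 via (8.56,29.665): [(0, 46.8719) (23.3176, 0) (30, 0) (30, 49) (0, 49)]  |A|=923.5301
3. ⊥bis P5·P1 via (10.79,38.745): [(3.9377, 38.9566) (23.3176, 0) (30, 0) (30, 38.1517)]  |A|=627.324
4. ⊥bis P5·P2 via (13.97,24.655): [(3.9377, 38.9566) (11.6988, 23.3555) (30, 33.8265) (30, 38.1517)]  |A|=239.7558
5. ⊥bis P5·P3 via (18.58,17.725): [(3.9377, 38.9566) (11.6988, 23.3555) (30, 33.8265) (30, 38.1517)]  |A|=239.7558
6. ⊥bis P5·P4 via (13.14,31.3): [(11.2826, 38.7298) (3.9377, 38.9566) (11.6988, 23.3555) (14.6972, 25.0711)]  |A|=79.8203
7. ⊥bis P5·P6 via (6.69,21.05): [(11.2826, 38.7298) (3.9377, 38.9566) (11.6988, 23.3555) (14.6972, 25.0711)]  |A|=79.8203
8. ⊥bis P5·P7 via (9.725,37.93): [(11.4347, 38.1214) (4.7267, 37.3704) (11.6988, 23.3555) (14.6972, 25.0711)]  |A|=71.987
9. canonical 4-gon: [(11.4347, 38.1214) (4.7267, 37.3704) (11.6988, 23.3555) (14.6972, 25.0711)]
10. shoelace: 71.987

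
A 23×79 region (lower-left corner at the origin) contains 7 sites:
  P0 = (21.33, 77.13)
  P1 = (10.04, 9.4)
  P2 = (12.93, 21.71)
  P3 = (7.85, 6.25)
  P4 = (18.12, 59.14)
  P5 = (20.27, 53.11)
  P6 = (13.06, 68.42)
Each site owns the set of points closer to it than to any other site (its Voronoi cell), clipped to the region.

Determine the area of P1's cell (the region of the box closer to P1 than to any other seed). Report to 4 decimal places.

Area of P1's cell: 215.8396

1. box [0,23]×[0,79]: [(0, 0) (23, 0) (23, 79) (0, 79)]
2. ⊥bis P1·P0 via (15.685,43.265): [(0, 45.8796) (0, 0) (23, 0) (23, 42.0457)]  |A|=1011.1399
3. ⊥bis P1·P2 via (11.485,15.555): [(0, 18.2513) (0, 0) (23, 0) (23, 12.8516)]  |A|=357.684
4. ⊥bis P1·P3 via (8.945,7.825): [(0, 18.2513) (0, 14.0439) (20.2001, 0) (23, 0) (23, 12.8516)]  |A|=215.8396
5. ⊥bis P1·P4 via (14.08,34.27): [(0, 18.2513) (0, 14.0439) (20.2001, 0) (23, 0) (23, 12.8516)]  |A|=215.8396
6. ⊥bis P1·P5 via (15.155,31.255): [(0, 18.2513) (0, 14.0439) (20.2001, 0) (23, 0) (23, 12.8516)]  |A|=215.8396
7. ⊥bis P1·P6 via (11.55,38.91): [(0, 18.2513) (0, 14.0439) (20.2001, 0) (23, 0) (23, 12.8516)]  |A|=215.8396
8. canonical 5-gon: [(0, 18.2513) (0, 14.0439) (20.2001, 0) (23, 0) (23, 12.8516)]
9. shoelace: 215.8396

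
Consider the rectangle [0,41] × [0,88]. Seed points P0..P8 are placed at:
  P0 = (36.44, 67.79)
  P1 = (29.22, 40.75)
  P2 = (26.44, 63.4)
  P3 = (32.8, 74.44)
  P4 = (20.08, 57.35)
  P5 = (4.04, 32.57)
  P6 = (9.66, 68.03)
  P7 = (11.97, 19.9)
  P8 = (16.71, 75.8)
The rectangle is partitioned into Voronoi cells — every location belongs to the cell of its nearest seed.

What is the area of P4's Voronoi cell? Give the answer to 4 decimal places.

1. box [0,41]×[0,88]: [(0, 0) (41, 0) (41, 88) (0, 88)]
2. ⊥bis P4·P0 via (28.26,62.57): [(0, 0) (41, 0) (41, 42.6058) (12.0321, 88) (0, 88)]  |A|=2950.5114
3. ⊥bis P4·P1 via (24.65,49.05): [(0, 35.4777) (33.7058, 54.0361) (12.0321, 88) (0, 88)]  |A|=1089.4815
4. ⊥bis P4·P2 via (23.26,60.375): [(0, 84.8268) (0, 35.4777) (30.8078, 52.4405)]  |A|=760.1692
5. ⊥bis P4·P3 via (26.44,65.895): [(0, 84.8268) (0, 35.4777) (30.8078, 52.4405)]  |A|=760.1692
6. ⊥bis P4·P5 via (12.06,44.96): [(0, 84.8268) (0, 52.7664) (14.4326, 43.4243) (30.8078, 52.4405)]  |A|=635.4088
7. ⊥bis P4·P6 via (14.87,62.69): [(18.0793, 65.8212) (2.8247, 50.938) (14.4326, 43.4243) (30.8078, 52.4405)]  |A|=310.6273
8. ⊥bis P4·P7 via (16.025,38.625): [(18.0793, 65.8212) (2.8247, 50.938) (14.4326, 43.4243) (30.8078, 52.4405)]  |A|=310.6273
9. ⊥bis P4·P8 via (18.395,66.575): [(18.0793, 65.8212) (2.8247, 50.938) (14.4326, 43.4243) (30.8078, 52.4405)]  |A|=310.6273
10. canonical 4-gon: [(18.0793, 65.8212) (2.8247, 50.938) (14.4326, 43.4243) (30.8078, 52.4405)]
11. shoelace: 310.6273

Area of P4's cell: 310.6273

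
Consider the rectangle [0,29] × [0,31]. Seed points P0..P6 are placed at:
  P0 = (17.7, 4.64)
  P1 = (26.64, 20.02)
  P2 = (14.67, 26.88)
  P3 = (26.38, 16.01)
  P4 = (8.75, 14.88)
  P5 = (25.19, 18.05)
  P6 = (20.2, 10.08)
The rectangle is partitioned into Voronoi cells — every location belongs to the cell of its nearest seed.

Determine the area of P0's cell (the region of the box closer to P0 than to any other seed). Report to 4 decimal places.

Area of P0's cell: 154.9006

1. box [0,29]×[0,31]: [(0, 0) (29, 0) (29, 31) (0, 31)]
2. ⊥bis P0·P1 via (22.17,12.33): [(0, 25.2169) (0, 0) (29, 0) (29, 8.3599)]  |A|=486.8629
3. ⊥bis P0·P2 via (16.185,15.76): [(16.2532, 15.7693) (0, 13.5549) (0, 0) (29, 0) (29, 8.3599)]  |A|=392.0912
4. ⊥bis P0·P3 via (22.04,10.325): [(15.1121, 15.6138) (0, 13.5549) (0, 0) (29, 0) (29, 5.0116)]  |A|=363.6231
5. ⊥bis P0·P4 via (13.225,9.76): [(17.6798, 13.6536) (2.0583, 0) (29, 0) (29, 5.0116)]  |A|=212.2925
6. ⊥bis P0·P5 via (21.445,11.345): [(18.6835, 12.8874) (17.5363, 13.5282) (2.0583, 0) (29, 0) (29, 5.0116)]  |A|=212.1746
7. ⊥bis P0·P6 via (18.95,7.36): [(13.3982, 9.9114) (2.0583, 0) (29, 0) (29, 2.7414)]  |A|=154.9006
8. canonical 4-gon: [(13.3982, 9.9114) (2.0583, 0) (29, 0) (29, 2.7414)]
9. shoelace: 154.9006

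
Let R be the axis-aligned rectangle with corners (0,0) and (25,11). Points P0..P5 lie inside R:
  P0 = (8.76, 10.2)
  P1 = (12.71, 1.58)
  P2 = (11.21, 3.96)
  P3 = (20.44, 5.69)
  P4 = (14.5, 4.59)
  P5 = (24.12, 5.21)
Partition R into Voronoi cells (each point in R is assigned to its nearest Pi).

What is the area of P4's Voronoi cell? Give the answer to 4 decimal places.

Area of P4's cell: 38.3637

1. box [0,25]×[0,11]: [(0, 0) (25, 0) (25, 11) (0, 11)]
2. ⊥bis P4·P0 via (11.63,7.395): [(4.4025, 0) (25, 0) (25, 11) (15.1534, 11)]  |A|=167.4429
3. ⊥bis P4·P1 via (13.605,3.085): [(9.6919, 5.412) (18.7926, 0) (25, 0) (25, 11) (15.1534, 11)]  |A|=128.5029
4. ⊥bis P4·P2 via (12.855,4.275): [(12.1547, 7.9319) (13.0158, 3.4354) (18.7926, 0) (25, 0) (25, 11) (15.1534, 11)]  |A|=121.8811
5. ⊥bis P4·P3 via (17.47,5.14): [(12.1547, 7.9319) (13.0158, 3.4354) (18.376, 0.2478) (16.3848, 11) (15.1534, 11)]  |A|=38.3637
6. ⊥bis P4·P5 via (19.31,4.9): [(12.1547, 7.9319) (13.0158, 3.4354) (18.376, 0.2478) (16.3848, 11) (15.1534, 11)]  |A|=38.3637
7. canonical 5-gon: [(12.1547, 7.9319) (13.0158, 3.4354) (18.376, 0.2478) (16.3848, 11) (15.1534, 11)]
8. shoelace: 38.3637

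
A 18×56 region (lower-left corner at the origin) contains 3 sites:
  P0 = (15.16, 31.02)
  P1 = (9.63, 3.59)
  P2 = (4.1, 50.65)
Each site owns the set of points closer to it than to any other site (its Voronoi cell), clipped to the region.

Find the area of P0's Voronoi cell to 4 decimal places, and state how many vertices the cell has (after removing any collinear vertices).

1. box [0,18]×[0,56]: [(0, 0) (18, 0) (18, 56) (0, 56)]
2. ⊥bis P0·P1 via (12.395,17.305): [(0, 19.8039) (18, 16.175) (18, 56) (0, 56)]  |A|=684.19
3. ⊥bis P0·P2 via (9.63,40.835): [(0, 35.4092) (0, 19.8039) (18, 16.175) (18, 45.5509)]  |A|=404.8308
4. canonical 4-gon: [(0, 35.4092) (0, 19.8039) (18, 16.175) (18, 45.5509)]
5. shoelace: 404.8308

Area of P0's cell: 404.8308 (4 vertices)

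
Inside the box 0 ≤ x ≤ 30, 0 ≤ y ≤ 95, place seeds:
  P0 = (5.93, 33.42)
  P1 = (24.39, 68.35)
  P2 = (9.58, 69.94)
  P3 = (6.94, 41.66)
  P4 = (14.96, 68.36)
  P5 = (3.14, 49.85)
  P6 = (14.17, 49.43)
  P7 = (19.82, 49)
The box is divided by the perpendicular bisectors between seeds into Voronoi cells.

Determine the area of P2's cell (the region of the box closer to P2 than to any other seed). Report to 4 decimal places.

1. box [0,30]×[0,95]: [(0, 0) (30, 0) (30, 95) (0, 95)]
2. ⊥bis P2·P0 via (7.755,51.68): [(0, 52.4551) (30, 49.4567) (30, 95) (0, 95)]  |A|=1321.3231
3. ⊥bis P2·P1 via (16.985,69.145): [(0, 52.4551) (15.0319, 50.9527) (19.7608, 95) (0, 95)]  |A|=754.9697
4. ⊥bis P2·P3 via (8.26,55.8): [(0, 56.5711) (15.4799, 55.126) (19.7608, 95) (0, 95)]  |A|=691.4091
5. ⊥bis P2·P4 via (12.27,69.15): [(0, 56.5711) (8.347, 55.7919) (19.7027, 94.4588) (19.7608, 95) (0, 95)]  |A|=549.7241
6. ⊥bis P2·P5 via (6.36,59.895): [(0, 61.9337) (9.2773, 58.9598) (19.7027, 94.4588) (19.7608, 95) (0, 95)]  |A|=511.2647
7. ⊥bis P2·P6 via (11.875,59.685): [(0, 61.9337) (9.0131, 59.0445) (9.3226, 59.1138) (19.7027, 94.4588) (19.7608, 95) (0, 95)]  |A|=511.2424
8. ⊥bis P2·P7 via (14.7,59.47): [(0, 61.9337) (9.0131, 59.0445) (9.3226, 59.1138) (19.7027, 94.4588) (19.7608, 95) (0, 95)]  |A|=511.2424
9. canonical 6-gon: [(0, 61.9337) (9.0131, 59.0445) (9.3226, 59.1138) (19.7027, 94.4588) (19.7608, 95) (0, 95)]
10. shoelace: 511.2424

Area of P2's cell: 511.2424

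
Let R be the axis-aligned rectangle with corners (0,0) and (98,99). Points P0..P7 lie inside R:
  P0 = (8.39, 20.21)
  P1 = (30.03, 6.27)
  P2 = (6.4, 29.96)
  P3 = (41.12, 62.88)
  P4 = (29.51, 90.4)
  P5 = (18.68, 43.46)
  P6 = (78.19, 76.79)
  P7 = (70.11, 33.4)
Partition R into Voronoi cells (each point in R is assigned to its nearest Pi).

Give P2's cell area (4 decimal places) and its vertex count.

1. box [0,98]×[0,99]: [(0, 0) (98, 0) (98, 99) (0, 99)]
2. ⊥bis P2·P0 via (7.395,25.085): [(0, 23.5757) (98, 43.5777) (98, 99) (0, 99)]  |A|=6411.4847
3. ⊥bis P2·P1 via (18.215,18.115): [(0, 23.5757) (29.7839, 29.6546) (98, 97.6979) (98, 99) (0, 99)]  |A|=4565.5508
4. ⊥bis P2·P3 via (23.76,46.42): [(0, 71.4791) (0, 23.5757) (29.7839, 29.6546) (34.8577, 34.7155)]  |A|=894.8471
5. ⊥bis P2·P4 via (17.955,60.18): [(6.5949, 64.5237) (0, 67.0453) (0, 23.5757) (29.7839, 29.6546) (34.8577, 34.7155)]  |A|=880.2269
6. ⊥bis P2·P5 via (12.54,36.71): [(0, 48.1168) (0, 23.5757) (22.035, 28.0731)]  |A|=270.3816
7. ⊥bis P2·P6 via (42.295,53.375): [(0, 48.1168) (0, 23.5757) (22.035, 28.0731)]  |A|=270.3816
8. ⊥bis P2·P7 via (38.255,31.68): [(0, 48.1168) (0, 23.5757) (22.035, 28.0731)]  |A|=270.3816
9. canonical 3-gon: [(0, 48.1168) (0, 23.5757) (22.035, 28.0731)]
10. shoelace: 270.3816

Area of P2's cell: 270.3816 (3 vertices)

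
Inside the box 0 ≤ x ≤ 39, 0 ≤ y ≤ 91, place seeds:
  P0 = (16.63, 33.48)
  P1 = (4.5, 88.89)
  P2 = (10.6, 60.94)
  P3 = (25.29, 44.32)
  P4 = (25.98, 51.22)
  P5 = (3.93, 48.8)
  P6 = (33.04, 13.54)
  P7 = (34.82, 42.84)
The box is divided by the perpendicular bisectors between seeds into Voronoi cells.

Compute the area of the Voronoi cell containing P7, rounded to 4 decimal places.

1. box [0,39]×[0,91]: [(0, 0) (39, 0) (39, 91) (0, 91)]
2. ⊥bis P7·P0 via (25.725,38.16): [(0, 88.1533) (39, 12.3617) (39, 91) (0, 91)]  |A|=1588.9569
3. ⊥bis P7·P1 via (19.66,65.865): [(13.5417, 61.8366) (39, 12.3617) (39, 78.5987)]  |A|=843.14
4. ⊥bis P7·P2 via (22.71,51.89): [(20.3115, 48.6805) (39, 12.3617) (39, 73.688)]  |A|=573.0489
5. ⊥bis P7·P3 via (30.055,43.58): [(33.6108, 66.4766) (28.4046, 32.9526) (39, 12.3617) (39, 73.688)]  |A|=396.4506
6. ⊥bis P7·P4 via (30.4,47.03): [(30.6282, 47.2707) (28.4046, 32.9526) (39, 12.3617) (39, 56.1021)]  |A|=281.8398
7. ⊥bis P7·P5 via (19.375,45.82): [(30.6282, 47.2707) (28.4046, 32.9526) (39, 12.3617) (39, 56.1021)]  |A|=281.8398
8. ⊥bis P7·P6 via (33.93,28.19): [(30.6282, 47.2707) (28.4046, 32.9526) (30.756, 28.3828) (39, 27.882) (39, 56.1021)]  |A|=217.8653
9. canonical 5-gon: [(30.6282, 47.2707) (28.4046, 32.9526) (30.756, 28.3828) (39, 27.882) (39, 56.1021)]
10. shoelace: 217.8653

Area of P7's cell: 217.8653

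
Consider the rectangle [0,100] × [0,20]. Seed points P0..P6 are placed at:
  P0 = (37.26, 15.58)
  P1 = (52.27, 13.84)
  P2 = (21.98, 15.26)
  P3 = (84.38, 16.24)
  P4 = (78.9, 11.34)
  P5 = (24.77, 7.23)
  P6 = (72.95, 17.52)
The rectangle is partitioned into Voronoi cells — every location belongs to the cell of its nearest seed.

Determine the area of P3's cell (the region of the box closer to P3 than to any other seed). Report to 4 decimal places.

Area of P3's cell: 295.1647

1. box [0,100]×[0,20]: [(0, 0) (100, 0) (100, 20) (0, 20)]
2. ⊥bis P3·P0 via (60.82,15.91): [(61.0428, 0) (100, 0) (100, 20) (60.7627, 20)]  |A|=781.9444
3. ⊥bis P3·P1 via (68.325,15.04): [(69.4491, 0) (100, 0) (100, 20) (67.9543, 20)]  |A|=625.9659
4. ⊥bis P3·P2 via (53.18,15.75): [(69.4491, 0) (100, 0) (100, 20) (67.9543, 20)]  |A|=625.9659
5. ⊥bis P3·P4 via (81.64,13.79): [(93.9705, 0) (100, 0) (100, 20) (76.0873, 20)]  |A|=299.4226
6. ⊥bis P3·P5 via (54.575,11.735): [(93.9705, 0) (100, 0) (100, 20) (76.0873, 20)]  |A|=299.4226
7. ⊥bis P3·P6 via (78.665,16.88): [(78.6886, 17.0907) (93.9705, 0) (100, 0) (100, 20) (79.0144, 20)]  |A|=295.1647
8. canonical 5-gon: [(78.6886, 17.0907) (93.9705, 0) (100, 0) (100, 20) (79.0144, 20)]
9. shoelace: 295.1647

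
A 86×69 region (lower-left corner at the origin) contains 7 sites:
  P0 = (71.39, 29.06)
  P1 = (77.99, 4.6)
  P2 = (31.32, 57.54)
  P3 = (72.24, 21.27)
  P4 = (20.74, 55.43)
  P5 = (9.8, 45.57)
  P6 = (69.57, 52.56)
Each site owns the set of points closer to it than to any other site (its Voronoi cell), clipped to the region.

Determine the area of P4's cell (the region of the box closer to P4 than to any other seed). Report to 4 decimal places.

Area of P4's cell: 441.9470

1. box [0,86]×[0,69]: [(0, 0) (86, 0) (86, 69) (0, 69)]
2. ⊥bis P4·P0 via (46.065,42.245): [(0, 0) (24.0709, 0) (59.9945, 69) (0, 69)]  |A|=2900.2568
3. ⊥bis P4·P1 via (49.365,30.015): [(0, 0) (22.7159, 0) (25.992, 3.6899) (59.9945, 69) (0, 69)]  |A|=2897.7568
4. ⊥bis P4·P2 via (26.03,56.485): [(0, 0) (22.7159, 0) (25.992, 3.6899) (33.6324, 18.3651) (23.5341, 69) (0, 69)]  |A|=1974.6722
5. ⊥bis P4·P3 via (46.49,38.35): [(0, 0) (21.0524, 0) (33.5403, 18.8268) (23.5341, 69) (0, 69)]  |A|=1945.7046
6. ⊥bis P4·P5 via (15.27,50.5): [(0, 67.4426) (30.6203, 33.4684) (23.5341, 69) (0, 69)]  |A|=441.947
7. ⊥bis P4·P6 via (45.155,53.995): [(0, 67.4426) (30.6203, 33.4684) (23.5341, 69) (0, 69)]  |A|=441.947
8. canonical 4-gon: [(0, 67.4426) (30.6203, 33.4684) (23.5341, 69) (0, 69)]
9. shoelace: 441.947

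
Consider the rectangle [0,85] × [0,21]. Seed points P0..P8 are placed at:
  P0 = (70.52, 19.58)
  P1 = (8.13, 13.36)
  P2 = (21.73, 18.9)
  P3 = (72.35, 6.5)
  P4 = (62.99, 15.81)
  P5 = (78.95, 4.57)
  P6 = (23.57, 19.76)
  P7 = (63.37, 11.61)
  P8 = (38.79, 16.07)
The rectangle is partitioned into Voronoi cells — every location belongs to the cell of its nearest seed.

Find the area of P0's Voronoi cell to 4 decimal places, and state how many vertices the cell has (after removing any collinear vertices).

1. box [0,85]×[0,21]: [(0, 0) (85, 0) (85, 21) (0, 21)]
2. ⊥bis P0·P1 via (39.325,16.47): [(40.967, 0) (85, 0) (85, 21) (38.8734, 21)]  |A|=946.6762
3. ⊥bis P0·P2 via (46.125,19.24): [(46.3932, 0) (85, 0) (85, 21) (46.1005, 21)]  |A|=813.817
4. ⊥bis P0·P3 via (71.435,13.04): [(46.2605, 9.5179) (85, 14.9379) (85, 21) (46.1005, 21)]  |A|=340.7468
5. ⊥bis P0·P4 via (66.755,17.695): [(69.2394, 12.7328) (85, 14.9379) (85, 21) (65.1003, 21)]  |A|=130.0288
6. ⊥bis P0·P5 via (74.735,12.075): [(69.2394, 12.7328) (78.1181, 13.975) (85, 17.8401) (85, 21) (65.1003, 21)]  |A|=120.0423
7. ⊥bis P0·P6 via (47.045,19.67): [(69.2394, 12.7328) (78.1181, 13.975) (85, 17.8401) (85, 21) (65.1003, 21)]  |A|=120.0423
8. ⊥bis P0·P7 via (66.945,15.595): [(68.5088, 14.1921) (70.0145, 12.8413) (78.1181, 13.975) (85, 17.8401) (85, 21) (65.1003, 21)]  |A|=119.4371
9. ⊥bis P0·P8 via (54.655,17.825): [(68.5088, 14.1921) (70.0145, 12.8413) (78.1181, 13.975) (85, 17.8401) (85, 21) (65.1003, 21)]  |A|=119.4371
10. canonical 6-gon: [(68.5088, 14.1921) (70.0145, 12.8413) (78.1181, 13.975) (85, 17.8401) (85, 21) (65.1003, 21)]
11. shoelace: 119.4371

Area of P0's cell: 119.4371 (6 vertices)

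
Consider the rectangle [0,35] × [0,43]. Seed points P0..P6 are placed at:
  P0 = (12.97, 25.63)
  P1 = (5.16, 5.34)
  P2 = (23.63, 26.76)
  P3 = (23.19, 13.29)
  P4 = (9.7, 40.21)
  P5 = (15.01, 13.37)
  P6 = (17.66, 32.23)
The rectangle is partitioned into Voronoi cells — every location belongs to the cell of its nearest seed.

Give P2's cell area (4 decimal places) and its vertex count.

Area of P2's cell: 265.3173 (6 vertices)

1. box [0,35]×[0,43]: [(0, 0) (35, 0) (35, 43) (0, 43)]
2. ⊥bis P2·P0 via (18.3,26.195): [(21.0768, 0) (35, 0) (35, 43) (16.5186, 43)]  |A|=696.6994
3. ⊥bis P2·P1 via (14.395,16.05): [(19.8764, 11.3235) (33.0085, 0) (35, 0) (35, 43) (16.5186, 43)]  |A|=629.1452
4. ⊥bis P2·P3 via (23.41,20.025): [(18.9386, 20.1711) (35, 19.6464) (35, 43) (16.5186, 43)]  |A|=398.5014
5. ⊥bis P2·P4 via (16.665,33.485): [(17.4419, 34.2897) (18.9386, 20.1711) (35, 19.6464) (35, 43) (25.8521, 43)]  |A|=357.8524
6. ⊥bis P2·P5 via (19.32,20.065): [(17.4419, 34.2897) (18.9227, 20.3208) (19.1668, 20.1636) (35, 19.6464) (35, 43) (25.8521, 43)]  |A|=357.8353
7. ⊥bis P2·P6 via (20.645,29.495): [(18.2296, 26.8588) (18.9227, 20.3208) (19.1668, 20.1636) (35, 19.6464) (35, 43) (33.0189, 43)]  |A|=265.3173
8. canonical 6-gon: [(18.2296, 26.8588) (18.9227, 20.3208) (19.1668, 20.1636) (35, 19.6464) (35, 43) (33.0189, 43)]
9. shoelace: 265.3173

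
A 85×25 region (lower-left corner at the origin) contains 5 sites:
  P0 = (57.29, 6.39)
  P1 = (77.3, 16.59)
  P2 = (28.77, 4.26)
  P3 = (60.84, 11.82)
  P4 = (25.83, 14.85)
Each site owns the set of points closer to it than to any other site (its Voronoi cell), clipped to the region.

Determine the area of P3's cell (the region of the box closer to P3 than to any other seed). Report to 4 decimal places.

1. box [0,85]×[0,25]: [(0, 0) (85, 0) (85, 25) (0, 25)]
2. ⊥bis P3·P0 via (59.065,9.105): [(72.9918, 0) (85, 0) (85, 25) (34.7524, 25)]  |A|=778.1979
3. ⊥bis P3·P1 via (69.07,14.205): [(72.9918, 0) (73.1865, 0) (65.9417, 25) (34.7524, 25)]  |A|=392.3003
4. ⊥bis P3·P2 via (44.805,8.04): [(41.9101, 20.3205) (72.9918, 0) (73.1865, 0) (65.9417, 25) (40.8069, 25)]  |A|=378.134
5. ⊥bis P3·P4 via (43.335,13.335): [(43.8309, 19.0647) (72.9918, 0) (73.1865, 0) (65.9417, 25) (44.3446, 25)]  |A|=363.834
6. canonical 5-gon: [(43.8309, 19.0647) (72.9918, 0) (73.1865, 0) (65.9417, 25) (44.3446, 25)]
7. shoelace: 363.834

Area of P3's cell: 363.8340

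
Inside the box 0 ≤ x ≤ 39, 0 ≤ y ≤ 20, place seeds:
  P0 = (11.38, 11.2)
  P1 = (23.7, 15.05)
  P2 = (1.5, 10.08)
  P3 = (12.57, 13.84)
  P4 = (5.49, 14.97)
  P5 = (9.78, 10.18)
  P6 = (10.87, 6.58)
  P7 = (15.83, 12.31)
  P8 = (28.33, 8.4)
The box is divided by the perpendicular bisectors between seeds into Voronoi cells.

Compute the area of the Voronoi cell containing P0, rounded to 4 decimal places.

1. box [0,39]×[0,20]: [(0, 0) (39, 0) (39, 20) (0, 20)]
2. ⊥bis P0·P1 via (17.54,13.125): [(0, 0) (21.6416, 0) (15.3916, 20) (0, 20)]  |A|=370.3313
3. ⊥bis P0·P2 via (6.44,10.64): [(7.6462, 0) (21.6416, 0) (15.3916, 20) (5.3789, 20)]  |A|=240.0802
4. ⊥bis P0·P3 via (11.975,12.52): [(5.9173, 15.2505) (7.6462, 0) (21.6416, 0) (18.6725, 9.5011)]  |A|=158.777
5. ⊥bis P0·P4 via (8.435,13.085): [(8.947, 13.8849) (6.5047, 10.0692) (7.6462, 0) (21.6416, 0) (18.6725, 9.5011)]  |A|=151.3293
6. ⊥bis P0·P5 via (10.58,10.69): [(8.947, 13.8849) (8.7447, 13.5689) (17.3949, 0) (21.6416, 0) (18.6725, 9.5011)]  |A|=71.9148
7. ⊥bis P0·P6 via (11.125,8.89): [(8.947, 13.8849) (8.7447, 13.5689) (11.7731, 8.8185) (19.1399, 8.0052) (18.6725, 9.5011)]  |A|=24.7208
8. ⊥bis P0·P7 via (13.605,11.755): [(13.5965, 11.7891) (8.947, 13.8849) (8.7447, 13.5689) (11.7731, 8.8185) (14.4101, 8.5274)]  |A|=13.9579
9. ⊥bis P0·P8 via (19.855,9.8): [(13.5965, 11.7891) (8.947, 13.8849) (8.7447, 13.5689) (11.7731, 8.8185) (14.4101, 8.5274)]  |A|=13.9579
10. canonical 5-gon: [(13.5965, 11.7891) (8.947, 13.8849) (8.7447, 13.5689) (11.7731, 8.8185) (14.4101, 8.5274)]
11. shoelace: 13.9579

Area of P0's cell: 13.9579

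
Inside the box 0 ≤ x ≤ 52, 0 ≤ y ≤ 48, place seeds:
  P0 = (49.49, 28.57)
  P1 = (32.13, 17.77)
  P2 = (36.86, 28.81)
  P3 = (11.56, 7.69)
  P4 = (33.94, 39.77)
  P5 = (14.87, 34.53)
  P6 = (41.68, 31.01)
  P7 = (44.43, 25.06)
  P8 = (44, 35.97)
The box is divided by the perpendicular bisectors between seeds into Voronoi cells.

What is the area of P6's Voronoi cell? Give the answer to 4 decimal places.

1. box [0,52]×[0,48]: [(0, 0) (52, 0) (52, 48) (0, 48)]
2. ⊥bis P6·P0 via (45.585,29.79): [(0, 0) (36.278, 0) (51.2742, 48) (0, 48)]  |A|=2101.2522
3. ⊥bis P6·P1 via (36.905,24.39): [(42.6119, 20.2736) (51.2742, 48) (4.1724, 48)]  |A|=652.9808
4. ⊥bis P6·P2 via (39.27,29.91): [(43.0412, 21.6477) (51.2742, 48) (31.0132, 48)]  |A|=266.9623
5. ⊥bis P6·P3 via (26.62,19.35): [(43.0412, 21.6477) (51.2742, 48) (31.0132, 48)]  |A|=266.9623
6. ⊥bis P6·P4 via (37.81,35.39): [(37.068, 34.7344) (43.0412, 21.6477) (50.9662, 47.0143)]  |A|=127.6162
7. ⊥bis P6·P5 via (28.275,32.77): [(37.068, 34.7344) (43.0412, 21.6477) (50.9662, 47.0143)]  |A|=127.6162
8. ⊥bis P6·P7 via (43.055,28.035): [(37.068, 34.7344) (40.6361, 26.917) (45.3711, 29.1055) (50.9662, 47.0143)]  |A|=112.5092
9. ⊥bis P6·P8 via (42.84,33.49): [(38.145, 35.686) (37.068, 34.7344) (40.6361, 26.917) (45.3711, 29.1055) (46.2436, 31.898)]  |A|=42.3543
10. canonical 5-gon: [(38.145, 35.686) (37.068, 34.7344) (40.6361, 26.917) (45.3711, 29.1055) (46.2436, 31.898)]
11. shoelace: 42.3543

Area of P6's cell: 42.3543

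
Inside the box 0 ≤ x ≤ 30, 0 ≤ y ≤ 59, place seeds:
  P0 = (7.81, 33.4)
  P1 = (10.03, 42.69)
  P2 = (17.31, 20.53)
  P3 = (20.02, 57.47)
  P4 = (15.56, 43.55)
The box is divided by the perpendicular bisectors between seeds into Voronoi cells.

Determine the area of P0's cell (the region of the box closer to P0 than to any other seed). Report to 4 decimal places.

Area of P0's cell: 244.0691

1. box [0,30]×[0,59]: [(0, 0) (30, 0) (30, 59) (0, 59)]
2. ⊥bis P0·P1 via (8.92,38.045): [(0, 40.1766) (0, 0) (30, 0) (30, 33.0076)]  |A|=1097.7625
3. ⊥bis P0·P2 via (12.56,26.965): [(23.0093, 34.6781) (0, 40.1766) (0, 17.6938)]  |A|=258.6559
4. ⊥bis P0·P3 via (13.915,45.435): [(23.0093, 34.6781) (0, 40.1766) (0, 17.6938)]  |A|=258.6559
5. ⊥bis P0·P4 via (11.685,38.475): [(19.7798, 32.2943) (13.7643, 36.8874) (0, 40.1766) (0, 17.6938)]  |A|=244.0691
6. canonical 4-gon: [(19.7798, 32.2943) (13.7643, 36.8874) (0, 40.1766) (0, 17.6938)]
7. shoelace: 244.0691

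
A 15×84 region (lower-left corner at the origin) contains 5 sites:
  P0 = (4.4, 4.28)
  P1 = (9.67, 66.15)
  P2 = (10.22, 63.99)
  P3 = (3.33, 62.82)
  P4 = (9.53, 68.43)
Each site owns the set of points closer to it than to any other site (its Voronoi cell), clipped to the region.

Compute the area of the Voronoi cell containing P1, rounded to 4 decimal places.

1. box [0,15]×[0,84]: [(0, 0) (15, 0) (15, 84) (0, 84)]
2. ⊥bis P1·P0 via (7.035,35.215): [(0, 35.8142) (15, 34.5366) (15, 84) (0, 84)]  |A|=732.3691
3. ⊥bis P1·P2 via (9.945,65.07): [(0, 62.5377) (15, 66.3572) (15, 84) (0, 84)]  |A|=293.2885
4. ⊥bis P1·P3 via (6.5,64.485): [(0, 76.8604) (6.6354, 64.2273) (15, 66.3572) (15, 84) (0, 84)]  |A|=245.7704
5. ⊥bis P1·P4 via (9.6,67.29): [(5.1696, 67.018) (6.6354, 64.2273) (15, 66.3572) (15, 67.6216)]  |A|=19.4474
6. canonical 4-gon: [(5.1696, 67.018) (6.6354, 64.2273) (15, 66.3572) (15, 67.6216)]
7. shoelace: 19.4474

Area of P1's cell: 19.4474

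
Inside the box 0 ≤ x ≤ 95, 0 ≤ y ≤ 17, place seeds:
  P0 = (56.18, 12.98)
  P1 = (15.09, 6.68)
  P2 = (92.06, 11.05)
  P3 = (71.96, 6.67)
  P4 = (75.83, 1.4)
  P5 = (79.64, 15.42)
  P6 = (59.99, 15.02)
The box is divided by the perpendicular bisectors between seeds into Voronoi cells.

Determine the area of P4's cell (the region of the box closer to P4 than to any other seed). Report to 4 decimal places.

Area of P4's cell: 89.2108

1. box [0,95]×[0,17]: [(0, 0) (95, 0) (95, 17) (0, 17)]
2. ⊥bis P4·P0 via (66.005,7.19): [(61.7678, 0) (95, 0) (95, 17) (71.7862, 17)]  |A|=479.791
3. ⊥bis P4·P1 via (45.46,4.04): [(61.7678, 0) (95, 0) (95, 17) (71.7862, 17)]  |A|=479.791
4. ⊥bis P4·P2 via (83.945,6.225): [(61.7678, 0) (87.6462, 0) (77.5384, 17) (71.7862, 17)]  |A|=268.8607
5. ⊥bis P4·P3 via (73.895,4.035): [(68.4003, 0) (87.6462, 0) (81.7969, 9.8378)]  |A|=94.6684
6. ⊥bis P4·P5 via (77.735,8.41): [(79.2807, 7.99) (68.4003, 0) (87.6462, 0) (83.5923, 6.8183)]  |A|=89.2108
7. ⊥bis P4·P6 via (67.91,8.21): [(79.2807, 7.99) (68.4003, 0) (87.6462, 0) (83.5923, 6.8183)]  |A|=89.2108
8. canonical 4-gon: [(79.2807, 7.99) (68.4003, 0) (87.6462, 0) (83.5923, 6.8183)]
9. shoelace: 89.2108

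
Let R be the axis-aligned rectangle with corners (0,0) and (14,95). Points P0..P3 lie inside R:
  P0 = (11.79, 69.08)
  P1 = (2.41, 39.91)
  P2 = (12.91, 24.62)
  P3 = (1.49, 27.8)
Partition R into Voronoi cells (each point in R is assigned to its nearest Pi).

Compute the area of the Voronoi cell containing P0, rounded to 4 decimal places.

Area of P0's cell: 566.6198

1. box [0,14]×[0,95]: [(0, 0) (14, 0) (14, 95) (0, 95)]
2. ⊥bis P0·P1 via (7.1,54.495): [(0, 56.7781) (14, 52.2762) (14, 95) (0, 95)]  |A|=566.6198
3. ⊥bis P0·P2 via (12.35,46.85): [(0, 56.7781) (14, 52.2762) (14, 95) (0, 95)]  |A|=566.6198
4. ⊥bis P0·P3 via (6.64,48.44): [(0, 56.7781) (14, 52.2762) (14, 95) (0, 95)]  |A|=566.6198
5. canonical 4-gon: [(0, 56.7781) (14, 52.2762) (14, 95) (0, 95)]
6. shoelace: 566.6198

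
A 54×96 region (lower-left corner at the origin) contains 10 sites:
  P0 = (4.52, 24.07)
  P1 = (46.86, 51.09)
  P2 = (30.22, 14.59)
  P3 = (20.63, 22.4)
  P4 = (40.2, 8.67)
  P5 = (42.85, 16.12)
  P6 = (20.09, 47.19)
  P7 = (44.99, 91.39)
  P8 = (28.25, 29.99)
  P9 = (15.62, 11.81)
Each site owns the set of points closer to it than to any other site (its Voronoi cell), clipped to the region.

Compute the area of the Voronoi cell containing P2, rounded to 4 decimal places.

Area of P2's cell: 210.8306

1. box [0,54]×[0,96]: [(0, 0) (54, 0) (54, 96) (0, 96)]
2. ⊥bis P2·P0 via (17.37,19.33): [(10.2397, 0) (54, 0) (54, 96) (45.6514, 96)]  |A|=2501.2273
3. ⊥bis P2·P1 via (38.54,32.84): [(24.6836, 39.157) (10.2397, 0) (54, 0) (54, 25.7919)]  |A|=1234.8238
4. ⊥bis P2·P3 via (25.425,18.495): [(37.4953, 33.3163) (10.3629, 0) (54, 0) (54, 25.7919)]  |A|=939.7576
5. ⊥bis P2·P4 via (35.21,11.63): [(45.8222, 29.5201) (37.4953, 33.3163) (10.3629, 0) (28.3112, 0)]  |A|=455.129
6. ⊥bis P2·P5 via (36.535,15.355): [(36.685, 14.1166) (34.7653, 29.964) (10.3629, 0) (28.3112, 0)]  |A|=348.8046
7. ⊥bis P2·P6 via (25.155,30.89): [(36.685, 14.1166) (34.7653, 29.964) (10.3629, 0) (28.3112, 0)]  |A|=348.8046
8. ⊥bis P2·P7 via (37.605,52.99): [(36.685, 14.1166) (34.7653, 29.964) (10.3629, 0) (28.3112, 0)]  |A|=348.8046
9. ⊥bis P2·P8 via (29.235,22.29): [(36.685, 14.1166) (35.5963, 23.1038) (28.4319, 22.1873) (10.3629, 0) (28.3112, 0)]  |A|=323.849
10. ⊥bis P2·P9 via (22.92,13.2): [(36.685, 14.1166) (35.5963, 23.1038) (28.4319, 22.1873) (22.5775, 14.9986) (25.4334, 0) (28.3112, 0)]  |A|=210.8306
11. canonical 6-gon: [(36.685, 14.1166) (35.5963, 23.1038) (28.4319, 22.1873) (22.5775, 14.9986) (25.4334, 0) (28.3112, 0)]
12. shoelace: 210.8306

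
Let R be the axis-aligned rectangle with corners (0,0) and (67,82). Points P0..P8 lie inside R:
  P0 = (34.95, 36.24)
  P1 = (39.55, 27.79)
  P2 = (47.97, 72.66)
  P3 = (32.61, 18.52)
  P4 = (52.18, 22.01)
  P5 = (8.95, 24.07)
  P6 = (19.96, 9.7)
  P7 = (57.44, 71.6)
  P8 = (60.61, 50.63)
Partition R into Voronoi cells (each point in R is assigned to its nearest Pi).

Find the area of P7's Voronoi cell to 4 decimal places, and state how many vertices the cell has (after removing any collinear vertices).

1. box [0,67]×[0,82]: [(0, 0) (67, 0) (67, 82) (0, 82)]
2. ⊥bis P7·P0 via (46.195,53.92): [(67, 40.6874) (67, 82) (2.0461, 82)]  |A|=1341.707
3. ⊥bis P7·P1 via (48.495,49.695): [(60.6269, 44.7409) (67, 42.1384) (67, 82) (2.0461, 82)]  |A|=1337.0833
4. ⊥bis P7·P2 via (52.705,72.13): [(50.3695, 51.2649) (60.6269, 44.7409) (67, 42.1384) (67, 82) (53.8098, 82)]  |A|=541.6021
5. ⊥bis P7·P3 via (45.025,45.06): [(50.3695, 51.2649) (60.6269, 44.7409) (67, 42.1384) (67, 82) (53.8098, 82)]  |A|=541.6021
6. ⊥bis P7·P4 via (54.81,46.805): [(50.3695, 51.2649) (57.8963, 46.4776) (67, 45.512) (67, 82) (53.8098, 82)]  |A|=524.2649
7. ⊥bis P7·P5 via (33.195,47.835): [(50.3695, 51.2649) (57.8963, 46.4776) (67, 45.512) (67, 82) (53.8098, 82)]  |A|=524.2649
8. ⊥bis P7·P6 via (38.7,40.65): [(50.3695, 51.2649) (57.8963, 46.4776) (67, 45.512) (67, 82) (53.8098, 82)]  |A|=524.2649
9. ⊥bis P7·P8 via (59.025,61.115): [(51.3421, 59.9536) (67, 62.3206) (67, 82) (53.8098, 82)]  |A|=299.4683
10. canonical 4-gon: [(51.3421, 59.9536) (67, 62.3206) (67, 82) (53.8098, 82)]
11. shoelace: 299.4683

Area of P7's cell: 299.4683 (4 vertices)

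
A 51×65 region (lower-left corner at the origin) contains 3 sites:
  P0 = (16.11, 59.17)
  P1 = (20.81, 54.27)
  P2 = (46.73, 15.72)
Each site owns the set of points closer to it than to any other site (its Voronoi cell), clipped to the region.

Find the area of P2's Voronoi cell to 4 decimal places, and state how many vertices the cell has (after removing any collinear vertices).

Area of P2's cell: 1501.1580 (4 vertices)

1. box [0,51]×[0,65]: [(0, 0) (51, 0) (51, 65) (0, 65)]
2. ⊥bis P2·P0 via (31.42,37.445): [(0, 15.3028) (0, 0) (51, 0) (51, 51.2434)]  |A|=1696.9265
3. ⊥bis P2·P1 via (33.77,34.995): [(0, 12.2889) (0, 0) (51, 0) (51, 46.58)]  |A|=1501.158
4. canonical 4-gon: [(0, 12.2889) (0, 0) (51, 0) (51, 46.58)]
5. shoelace: 1501.158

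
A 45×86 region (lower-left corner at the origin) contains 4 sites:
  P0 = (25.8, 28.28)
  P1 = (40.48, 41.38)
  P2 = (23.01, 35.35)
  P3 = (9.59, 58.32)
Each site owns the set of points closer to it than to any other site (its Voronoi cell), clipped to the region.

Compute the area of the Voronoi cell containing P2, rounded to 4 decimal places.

1. box [0,45]×[0,86]: [(0, 0) (45, 0) (45, 86) (0, 86)]
2. ⊥bis P2·P0 via (24.405,31.815): [(0, 22.1842) (45, 39.9423) (45, 86) (0, 86)]  |A|=2472.1542
3. ⊥bis P2·P1 via (31.745,38.365): [(0, 22.1842) (32.8549, 35.1495) (15.3032, 86) (0, 86)]  |A|=1437.4164
4. ⊥bis P2·P3 via (16.3,46.835): [(0, 37.3119) (0, 22.1842) (32.8549, 35.1495) (26.7202, 52.9229)]  |A|=533.8472
5. canonical 4-gon: [(0, 37.3119) (0, 22.1842) (32.8549, 35.1495) (26.7202, 52.9229)]
6. shoelace: 533.8472

Area of P2's cell: 533.8472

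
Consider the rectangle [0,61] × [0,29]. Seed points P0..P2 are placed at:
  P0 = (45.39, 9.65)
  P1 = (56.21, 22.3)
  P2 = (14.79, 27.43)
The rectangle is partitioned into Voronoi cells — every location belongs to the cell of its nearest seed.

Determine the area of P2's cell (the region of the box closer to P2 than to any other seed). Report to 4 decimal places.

Area of P2's cell: 804.5082

1. box [0,61]×[0,29]: [(0, 0) (61, 0) (61, 29) (0, 29)]
2. ⊥bis P2·P0 via (30.09,18.54): [(0, 0) (19.3174, 0) (36.1677, 29) (0, 29)]  |A|=804.5347
3. ⊥bis P2·P1 via (35.5,24.865): [(0, 0) (19.3174, 0) (35.97, 28.6596) (36.0121, 29) (0, 29)]  |A|=804.5082
4. canonical 5-gon: [(0, 0) (19.3174, 0) (35.97, 28.6596) (36.0121, 29) (0, 29)]
5. shoelace: 804.5082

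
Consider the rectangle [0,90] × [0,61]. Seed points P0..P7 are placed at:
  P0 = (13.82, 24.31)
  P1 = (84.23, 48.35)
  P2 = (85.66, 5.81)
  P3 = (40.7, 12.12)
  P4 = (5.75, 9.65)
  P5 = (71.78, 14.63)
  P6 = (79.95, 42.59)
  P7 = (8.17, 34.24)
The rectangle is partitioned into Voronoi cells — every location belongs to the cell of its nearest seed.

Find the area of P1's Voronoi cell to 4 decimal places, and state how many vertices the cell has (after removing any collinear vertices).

Area of P1's cell: 308.3780 (3 vertices)

1. box [0,90]×[0,61]: [(0, 0) (90, 0) (90, 61) (0, 61)]
2. ⊥bis P1·P0 via (49.025,36.33): [(61.4291, 0) (90, 0) (90, 61) (40.602, 61)]  |A|=2378.0527
3. ⊥bis P1·P2 via (84.945,27.08): [(52.555, 25.9912) (90, 27.2499) (90, 61) (40.602, 61)]  |A|=1496.5696
4. ⊥bis P1·P3 via (62.465,30.235): [(43.2052, 53.3755) (65.6313, 26.4308) (90, 27.2499) (90, 61) (40.602, 61)]  |A|=1315.4721
5. ⊥bis P1·P4 via (44.99,29): [(43.2052, 53.3755) (65.6313, 26.4308) (90, 27.2499) (90, 61) (40.602, 61)]  |A|=1315.4721
6. ⊥bis P1·P5 via (78.005,31.49): [(43.2052, 53.3755) (54.0632, 40.3297) (89.5316, 27.2342) (90, 27.2499) (90, 61) (40.602, 61)]  |A|=1144.7299
7. ⊥bis P1·P6 via (82.09,45.47): [(90, 39.5924) (90, 61) (61.1898, 61)]  |A|=308.378
8. ⊥bis P1·P7 via (46.2,41.295): [(90, 39.5924) (90, 61) (61.1898, 61)]  |A|=308.378
9. canonical 3-gon: [(90, 39.5924) (90, 61) (61.1898, 61)]
10. shoelace: 308.378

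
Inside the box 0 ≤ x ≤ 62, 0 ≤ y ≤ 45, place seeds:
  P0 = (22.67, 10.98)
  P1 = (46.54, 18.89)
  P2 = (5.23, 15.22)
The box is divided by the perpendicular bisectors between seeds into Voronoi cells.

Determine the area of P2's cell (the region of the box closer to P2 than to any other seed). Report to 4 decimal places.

1. box [0,62]×[0,45]: [(0, 0) (62, 0) (62, 45) (0, 45)]
2. ⊥bis P2·P0 via (13.95,13.1): [(0, 0) (10.7651, 0) (21.7055, 45) (0, 45)]  |A|=730.5894
3. ⊥bis P2·P1 via (25.885,17.055): [(0, 0) (10.7651, 0) (21.7055, 45) (0, 45)]  |A|=730.5894
4. canonical 4-gon: [(0, 0) (10.7651, 0) (21.7055, 45) (0, 45)]
5. shoelace: 730.5894

Area of P2's cell: 730.5894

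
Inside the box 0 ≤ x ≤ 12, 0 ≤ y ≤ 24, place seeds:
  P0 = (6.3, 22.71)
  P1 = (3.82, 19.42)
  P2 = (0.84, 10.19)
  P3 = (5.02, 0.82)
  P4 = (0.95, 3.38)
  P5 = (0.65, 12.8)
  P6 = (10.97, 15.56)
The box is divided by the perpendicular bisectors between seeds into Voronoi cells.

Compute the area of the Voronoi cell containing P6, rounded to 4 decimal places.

Area of P6's cell: 62.3172

1. box [0,12]×[0,24]: [(0, 0) (12, 0) (12, 24) (0, 24)]
2. ⊥bis P6·P0 via (8.635,19.135): [(0, 13.4951) (0, 0) (12, 0) (12, 21.3328)]  |A|=208.9675
3. ⊥bis P6·P1 via (7.395,17.49): [(8.0914, 18.7799) (0, 3.792) (0, 0) (12, 0) (12, 21.3328)]  |A|=169.7118
4. ⊥bis P6·P2 via (5.905,12.875): [(8.0914, 18.7799) (5.4088, 13.811) (12, 1.3774) (12, 21.3328)]  |A|=72.0517
5. ⊥bis P6·P3 via (7.995,8.19): [(8.0914, 18.7799) (5.4088, 13.811) (8.4957, 7.9879) (12, 6.5733) (12, 21.3328)]  |A|=62.9476
6. ⊥bis P6·P4 via (5.96,9.47): [(8.0914, 18.7799) (5.4088, 13.811) (8.4957, 7.9879) (12, 6.5733) (12, 21.3328)]  |A|=62.9476
7. ⊥bis P6·P5 via (5.81,14.18): [(8.0914, 18.7799) (5.7431, 14.4301) (6.4176, 11.908) (8.4957, 7.9879) (12, 6.5733) (12, 21.3328)]  |A|=62.3172
8. canonical 6-gon: [(8.0914, 18.7799) (5.7431, 14.4301) (6.4176, 11.908) (8.4957, 7.9879) (12, 6.5733) (12, 21.3328)]
9. shoelace: 62.3172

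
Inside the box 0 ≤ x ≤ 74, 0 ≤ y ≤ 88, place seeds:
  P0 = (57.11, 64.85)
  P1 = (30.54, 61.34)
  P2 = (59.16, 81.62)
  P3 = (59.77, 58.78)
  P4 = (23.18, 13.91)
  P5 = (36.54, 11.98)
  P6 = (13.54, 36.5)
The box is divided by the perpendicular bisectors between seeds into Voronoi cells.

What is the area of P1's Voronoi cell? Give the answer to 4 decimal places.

1. box [0,74]×[0,88]: [(0, 0) (74, 0) (74, 88) (0, 88)]
2. ⊥bis P1·P0 via (43.825,63.095): [(0, 0) (52.1601, 0) (40.535, 88) (0, 88)]  |A|=4078.5821
3. ⊥bis P1·P2 via (44.85,71.48): [(0, 0) (52.1601, 0) (42.2286, 75.1794) (33.144, 88) (0, 88)]  |A|=4031.204
4. ⊥bis P1·P3 via (45.155,60.06): [(0, 0) (39.8949, 0) (44.7846, 55.8309) (42.2286, 75.1794) (33.144, 88) (0, 88)]  |A|=3688.8146
5. ⊥bis P1·P4 via (26.86,37.625): [(0, 41.793) (42.9712, 35.1249) (44.7846, 55.8309) (42.2286, 75.1794) (33.144, 88) (0, 88)]  |A|=2090.2149
6. ⊥bis P1·P5 via (33.54,36.66): [(0, 41.793) (33.2814, 36.6286) (43.2085, 37.8353) (44.7846, 55.8309) (42.2286, 75.1794) (33.144, 88) (0, 88)]  |A|=2076.9051
7. ⊥bis P1·P6 via (22.04,48.92): [(0, 64.0037) (38.9866, 37.3221) (43.2085, 37.8353) (44.7846, 55.8309) (42.2286, 75.1794) (33.144, 88) (0, 88)]  |A|=1617.6721
8. canonical 7-gon: [(0, 64.0037) (38.9866, 37.3221) (43.2085, 37.8353) (44.7846, 55.8309) (42.2286, 75.1794) (33.144, 88) (0, 88)]
9. shoelace: 1617.6721

Area of P1's cell: 1617.6721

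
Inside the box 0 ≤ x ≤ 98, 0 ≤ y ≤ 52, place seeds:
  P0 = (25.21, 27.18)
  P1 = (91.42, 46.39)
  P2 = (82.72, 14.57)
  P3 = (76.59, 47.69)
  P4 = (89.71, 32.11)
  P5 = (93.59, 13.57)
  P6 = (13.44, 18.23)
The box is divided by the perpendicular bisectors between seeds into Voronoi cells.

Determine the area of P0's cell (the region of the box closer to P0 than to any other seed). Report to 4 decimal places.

Area of P0's cell: 1784.8998

1. box [0,98]×[0,52]: [(0, 0) (98, 0) (98, 52) (0, 52)]
2. ⊥bis P0·P1 via (58.315,36.785): [(0, 0) (68.9877, 0) (53.9006, 52) (0, 52)]  |A|=3195.0949
3. ⊥bis P0·P2 via (53.965,20.875): [(0, 0) (49.3878, 0) (57.8243, 38.4761) (53.9006, 52) (0, 52)]  |A|=2818.0308
4. ⊥bis P0·P3 via (50.9,37.435): [(0, 0) (49.3878, 0) (55.222, 26.6078) (45.0859, 52) (0, 52)]  |A|=2665.2383
5. ⊥bis P0·P4 via (57.46,29.645): [(0, 0) (49.3878, 0) (55.222, 26.6078) (45.0859, 52) (0, 52)]  |A|=2665.2383
6. ⊥bis P0·P5 via (59.4,20.375): [(0, 0) (49.3878, 0) (55.222, 26.6078) (45.0859, 52) (0, 52)]  |A|=2665.2383
7. ⊥bis P0·P6 via (19.325,22.705): [(0, 48.119) (36.5901, 0) (49.3878, 0) (55.222, 26.6078) (45.0859, 52) (0, 52)]  |A|=1784.8998
8. canonical 6-gon: [(0, 48.119) (36.5901, 0) (49.3878, 0) (55.222, 26.6078) (45.0859, 52) (0, 52)]
9. shoelace: 1784.8998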